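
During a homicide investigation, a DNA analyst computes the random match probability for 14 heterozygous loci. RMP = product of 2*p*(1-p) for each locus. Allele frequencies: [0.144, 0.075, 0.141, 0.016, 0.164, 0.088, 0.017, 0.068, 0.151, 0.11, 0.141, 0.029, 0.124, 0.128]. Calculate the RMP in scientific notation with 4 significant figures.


Computing RMP for 14 loci:
Locus 1: 2 * 0.144 * 0.856 = 0.246528
Locus 2: 2 * 0.075 * 0.925 = 0.13875
Locus 3: 2 * 0.141 * 0.859 = 0.242238
Locus 4: 2 * 0.016 * 0.984 = 0.031488
Locus 5: 2 * 0.164 * 0.836 = 0.274208
Locus 6: 2 * 0.088 * 0.912 = 0.160512
Locus 7: 2 * 0.017 * 0.983 = 0.033422
Locus 8: 2 * 0.068 * 0.932 = 0.126752
Locus 9: 2 * 0.151 * 0.849 = 0.256398
Locus 10: 2 * 0.11 * 0.89 = 0.1958
Locus 11: 2 * 0.141 * 0.859 = 0.242238
Locus 12: 2 * 0.029 * 0.971 = 0.056318
Locus 13: 2 * 0.124 * 0.876 = 0.217248
Locus 14: 2 * 0.128 * 0.872 = 0.223232
RMP = 1.616e-12

1.616e-12


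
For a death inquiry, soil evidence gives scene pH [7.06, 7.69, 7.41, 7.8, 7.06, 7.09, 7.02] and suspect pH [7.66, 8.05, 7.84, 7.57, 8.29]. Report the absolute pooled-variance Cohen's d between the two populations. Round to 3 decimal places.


Pooled-variance Cohen's d for soil pH comparison:
Scene mean = 51.13 / 7 = 7.304286
Suspect mean = 39.41 / 5 = 7.882
Scene sample variance s_s^2 = 0.108629
Suspect sample variance s_c^2 = 0.08577
Pooled variance = ((n_s-1)*s_s^2 + (n_c-1)*s_c^2) / (n_s + n_c - 2) = 0.099485
Pooled SD = sqrt(0.099485) = 0.315412
Mean difference = -0.577714
|d| = |-0.577714| / 0.315412 = 1.832

1.832


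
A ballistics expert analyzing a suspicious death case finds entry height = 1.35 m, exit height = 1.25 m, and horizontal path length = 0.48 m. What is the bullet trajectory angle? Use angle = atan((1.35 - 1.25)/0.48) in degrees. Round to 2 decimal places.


Bullet trajectory angle:
Height difference = 1.35 - 1.25 = 0.1 m
angle = atan(0.1 / 0.48)
angle = atan(0.208333)
angle = 11.77 degrees

11.77


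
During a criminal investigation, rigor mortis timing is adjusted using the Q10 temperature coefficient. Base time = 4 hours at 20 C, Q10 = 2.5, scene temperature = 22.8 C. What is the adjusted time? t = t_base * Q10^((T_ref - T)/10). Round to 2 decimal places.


Rigor mortis time adjustment:
Exponent = (T_ref - T_actual) / 10 = (20 - 22.8) / 10 = -0.28
Q10 factor = 2.5^-0.28 = 0.77371
t_adjusted = 4 * 0.77371 = 3.09 hours

3.09


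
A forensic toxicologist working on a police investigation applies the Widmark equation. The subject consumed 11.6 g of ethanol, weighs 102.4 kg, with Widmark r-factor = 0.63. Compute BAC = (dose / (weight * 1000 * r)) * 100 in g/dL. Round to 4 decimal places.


Applying the Widmark formula:
BAC = (dose_g / (body_wt * 1000 * r)) * 100
Denominator = 102.4 * 1000 * 0.63 = 64512
BAC = (11.6 / 64512) * 100
BAC = 0.0180 g/dL

0.0180


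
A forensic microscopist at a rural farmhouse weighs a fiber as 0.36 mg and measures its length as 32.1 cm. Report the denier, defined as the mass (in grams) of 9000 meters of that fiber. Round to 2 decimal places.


Denier calculation:
Mass in grams = 0.36 mg / 1000 = 0.00036 g
Length in meters = 32.1 cm / 100 = 0.321 m
Linear density = mass / length = 0.00036 / 0.321 = 0.0011215 g/m
Denier = (g/m) * 9000 = 0.0011215 * 9000 = 10.09

10.09


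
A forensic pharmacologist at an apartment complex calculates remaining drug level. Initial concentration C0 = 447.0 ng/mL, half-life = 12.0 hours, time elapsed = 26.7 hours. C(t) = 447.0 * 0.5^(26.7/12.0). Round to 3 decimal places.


Drug concentration decay:
Number of half-lives = t / t_half = 26.7 / 12.0 = 2.225
Decay factor = 0.5^2.225 = 0.21389876
C(t) = 447.0 * 0.21389876 = 95.613 ng/mL

95.613


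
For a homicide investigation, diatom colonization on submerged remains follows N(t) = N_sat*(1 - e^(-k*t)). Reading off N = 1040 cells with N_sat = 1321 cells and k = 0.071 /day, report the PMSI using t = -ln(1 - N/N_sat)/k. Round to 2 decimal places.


PMSI from diatom colonization curve:
N / N_sat = 1040 / 1321 = 0.787282
1 - N/N_sat = 0.212718
ln(1 - N/N_sat) = -1.547788
t = -ln(1 - N/N_sat) / k = -(-1.547788) / 0.071 = 21.80 days

21.80


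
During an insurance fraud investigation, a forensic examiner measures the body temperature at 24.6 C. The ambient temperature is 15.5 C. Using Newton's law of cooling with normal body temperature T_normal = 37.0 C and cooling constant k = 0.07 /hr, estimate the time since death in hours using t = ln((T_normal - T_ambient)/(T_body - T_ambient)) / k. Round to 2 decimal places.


Using Newton's law of cooling:
t = ln((T_normal - T_ambient) / (T_body - T_ambient)) / k
T_normal - T_ambient = 21.5
T_body - T_ambient = 9.1
Ratio = 2.362637
ln(ratio) = 0.859778
t = 0.859778 / 0.07 = 12.28 hours

12.28


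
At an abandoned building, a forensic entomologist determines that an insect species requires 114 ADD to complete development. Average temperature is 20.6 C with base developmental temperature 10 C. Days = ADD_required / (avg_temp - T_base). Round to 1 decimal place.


Insect development time:
Effective temperature = avg_temp - T_base = 20.6 - 10 = 10.6 C
Days = ADD / effective_temp = 114 / 10.6 = 10.8 days

10.8


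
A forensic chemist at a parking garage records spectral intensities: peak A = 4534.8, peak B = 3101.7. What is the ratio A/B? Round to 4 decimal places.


Spectral peak ratio:
Peak A = 4534.8 counts
Peak B = 3101.7 counts
Ratio = 4534.8 / 3101.7 = 1.4620

1.4620


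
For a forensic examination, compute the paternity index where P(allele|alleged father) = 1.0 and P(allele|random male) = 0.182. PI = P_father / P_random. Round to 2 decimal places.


Paternity Index calculation:
PI = P(allele|father) / P(allele|random)
PI = 1.0 / 0.182
PI = 5.49

5.49


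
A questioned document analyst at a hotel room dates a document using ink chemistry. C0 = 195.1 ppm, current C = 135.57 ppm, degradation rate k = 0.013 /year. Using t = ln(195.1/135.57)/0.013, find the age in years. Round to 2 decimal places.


Document age estimation:
C0/C = 195.1 / 135.57 = 1.439109
ln(C0/C) = 0.364024
t = 0.364024 / 0.013 = 28.00 years

28.00


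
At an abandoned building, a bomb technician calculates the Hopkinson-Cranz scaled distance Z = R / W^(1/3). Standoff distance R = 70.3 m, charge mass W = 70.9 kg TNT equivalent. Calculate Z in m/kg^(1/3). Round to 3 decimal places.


Scaled distance calculation:
W^(1/3) = 70.9^(1/3) = 4.138873
Z = R / W^(1/3) = 70.3 / 4.138873
Z = 16.985 m/kg^(1/3)

16.985


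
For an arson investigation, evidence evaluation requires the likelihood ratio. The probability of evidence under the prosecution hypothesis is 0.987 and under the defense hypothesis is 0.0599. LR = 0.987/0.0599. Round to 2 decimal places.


Likelihood ratio calculation:
LR = P(E|Hp) / P(E|Hd)
LR = 0.987 / 0.0599
LR = 16.48

16.48


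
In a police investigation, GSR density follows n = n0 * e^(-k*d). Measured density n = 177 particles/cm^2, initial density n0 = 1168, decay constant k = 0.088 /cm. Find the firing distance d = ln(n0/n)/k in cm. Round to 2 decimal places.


GSR distance calculation:
n0/n = 1168 / 177 = 6.59887
ln(n0/n) = 1.886898
d = 1.886898 / 0.088 = 21.44 cm

21.44


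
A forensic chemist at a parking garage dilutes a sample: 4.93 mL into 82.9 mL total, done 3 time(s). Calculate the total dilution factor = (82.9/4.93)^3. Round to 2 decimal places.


Dilution factor calculation:
Single dilution = V_total / V_sample = 82.9 / 4.93 ≈ 16.815416
Number of dilutions = 3
Total DF = (82.9 / 4.93)^3 (full precision, rounded at the end) = 4754.70

4754.70


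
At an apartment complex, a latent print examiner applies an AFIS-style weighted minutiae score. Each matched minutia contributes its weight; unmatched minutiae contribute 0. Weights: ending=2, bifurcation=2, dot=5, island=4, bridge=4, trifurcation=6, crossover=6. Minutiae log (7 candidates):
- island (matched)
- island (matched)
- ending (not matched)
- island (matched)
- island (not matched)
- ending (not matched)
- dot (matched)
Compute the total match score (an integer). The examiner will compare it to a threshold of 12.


Weighted minutiae match score:
  island: matched, +4 (running total 4)
  island: matched, +4 (running total 8)
  ending: not matched, +0
  island: matched, +4 (running total 12)
  island: not matched, +0
  ending: not matched, +0
  dot: matched, +5 (running total 17)
Total score = 17
Threshold = 12; verdict = identification

17


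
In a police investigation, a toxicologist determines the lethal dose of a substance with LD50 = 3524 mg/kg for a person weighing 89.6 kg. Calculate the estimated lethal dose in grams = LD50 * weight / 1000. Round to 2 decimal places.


Lethal dose calculation:
Lethal dose = LD50 * body_weight / 1000
= 3524 * 89.6 / 1000
= 315750.4 / 1000
= 315.75 g

315.75


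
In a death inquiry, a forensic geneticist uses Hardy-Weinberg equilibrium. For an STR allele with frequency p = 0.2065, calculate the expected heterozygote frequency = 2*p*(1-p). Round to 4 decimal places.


Hardy-Weinberg heterozygote frequency:
q = 1 - p = 1 - 0.2065 = 0.7935
2pq = 2 * 0.2065 * 0.7935 = 0.3277

0.3277


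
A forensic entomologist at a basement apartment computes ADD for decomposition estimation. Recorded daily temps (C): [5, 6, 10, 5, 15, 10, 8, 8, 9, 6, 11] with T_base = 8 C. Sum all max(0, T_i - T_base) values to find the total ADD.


Computing ADD day by day:
Day 1: max(0, 5 - 8) = 0
Day 2: max(0, 6 - 8) = 0
Day 3: max(0, 10 - 8) = 2
Day 4: max(0, 5 - 8) = 0
Day 5: max(0, 15 - 8) = 7
Day 6: max(0, 10 - 8) = 2
Day 7: max(0, 8 - 8) = 0
Day 8: max(0, 8 - 8) = 0
Day 9: max(0, 9 - 8) = 1
Day 10: max(0, 6 - 8) = 0
Day 11: max(0, 11 - 8) = 3
Total ADD = 15

15


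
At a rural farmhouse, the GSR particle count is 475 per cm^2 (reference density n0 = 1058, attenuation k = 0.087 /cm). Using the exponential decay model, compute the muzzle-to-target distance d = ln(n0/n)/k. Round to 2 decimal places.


GSR distance calculation:
n0/n = 1058 / 475 = 2.227368
ln(n0/n) = 0.800821
d = 0.800821 / 0.087 = 9.20 cm

9.20


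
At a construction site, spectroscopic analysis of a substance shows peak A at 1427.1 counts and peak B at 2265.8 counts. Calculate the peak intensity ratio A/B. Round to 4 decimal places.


Spectral peak ratio:
Peak A = 1427.1 counts
Peak B = 2265.8 counts
Ratio = 1427.1 / 2265.8 = 0.6298

0.6298


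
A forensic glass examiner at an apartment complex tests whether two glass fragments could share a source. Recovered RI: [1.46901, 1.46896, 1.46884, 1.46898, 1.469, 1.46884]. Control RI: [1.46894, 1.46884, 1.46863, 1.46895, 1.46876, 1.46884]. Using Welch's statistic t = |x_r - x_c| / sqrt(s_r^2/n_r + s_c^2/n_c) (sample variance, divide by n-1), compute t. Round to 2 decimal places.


Welch's t-criterion for glass RI comparison:
Recovered mean = sum / n_r = 8.81363 / 6 = 1.4689383
Control mean = sum / n_c = 8.81296 / 6 = 1.4688267
Recovered sample variance s_r^2 = 6.09667e-09
Control sample variance s_c^2 = 1.43067e-08
Welch SE (unpooled) = sqrt(s_r^2/n_r + s_c^2/n_c) = sqrt(1.01611e-09 + 2.38444e-09) = sqrt(3.40055e-09) = 5.83142e-05
|mean_r - mean_c| = 0.000111667
t = 0.000111667 / 5.83142e-05 = 1.91

1.91


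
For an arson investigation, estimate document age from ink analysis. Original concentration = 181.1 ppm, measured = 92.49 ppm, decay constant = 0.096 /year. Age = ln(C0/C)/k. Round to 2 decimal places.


Document age estimation:
C0/C = 181.1 / 92.49 = 1.95805
ln(C0/C) = 0.671949
t = 0.671949 / 0.096 = 7.00 years

7.00


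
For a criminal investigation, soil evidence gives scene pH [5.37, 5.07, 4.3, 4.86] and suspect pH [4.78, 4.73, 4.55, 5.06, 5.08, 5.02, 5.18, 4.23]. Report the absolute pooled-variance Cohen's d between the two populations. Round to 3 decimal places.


Pooled-variance Cohen's d for soil pH comparison:
Scene mean = 19.6 / 4 = 4.9
Suspect mean = 38.63 / 8 = 4.82875
Scene sample variance s_s^2 = 0.2038
Suspect sample variance s_c^2 = 0.103555
Pooled variance = ((n_s-1)*s_s^2 + (n_c-1)*s_c^2) / (n_s + n_c - 2) = 0.133629
Pooled SD = sqrt(0.133629) = 0.365553
Mean difference = 0.07125
|d| = |0.07125| / 0.365553 = 0.195

0.195


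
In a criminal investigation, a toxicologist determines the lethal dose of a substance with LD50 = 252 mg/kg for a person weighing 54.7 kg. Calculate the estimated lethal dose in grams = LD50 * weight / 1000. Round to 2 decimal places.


Lethal dose calculation:
Lethal dose = LD50 * body_weight / 1000
= 252 * 54.7 / 1000
= 13784.4 / 1000
= 13.78 g

13.78


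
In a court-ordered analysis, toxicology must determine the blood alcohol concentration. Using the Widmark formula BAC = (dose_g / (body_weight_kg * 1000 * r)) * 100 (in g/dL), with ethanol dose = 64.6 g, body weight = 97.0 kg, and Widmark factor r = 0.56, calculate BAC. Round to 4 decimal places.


Applying the Widmark formula:
BAC = (dose_g / (body_wt * 1000 * r)) * 100
Denominator = 97.0 * 1000 * 0.56 = 54320
BAC = (64.6 / 54320) * 100
BAC = 0.1189 g/dL

0.1189


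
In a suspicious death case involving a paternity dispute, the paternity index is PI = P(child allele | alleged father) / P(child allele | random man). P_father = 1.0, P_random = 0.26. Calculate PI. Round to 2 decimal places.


Paternity Index calculation:
PI = P(allele|father) / P(allele|random)
PI = 1.0 / 0.26
PI = 3.85

3.85


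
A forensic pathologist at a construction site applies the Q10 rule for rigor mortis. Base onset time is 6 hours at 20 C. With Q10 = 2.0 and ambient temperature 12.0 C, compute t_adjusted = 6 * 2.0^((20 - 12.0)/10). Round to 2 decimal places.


Rigor mortis time adjustment:
Exponent = (T_ref - T_actual) / 10 = (20 - 12.0) / 10 = 0.8
Q10 factor = 2.0^0.8 = 1.7411
t_adjusted = 6 * 1.7411 = 10.45 hours

10.45


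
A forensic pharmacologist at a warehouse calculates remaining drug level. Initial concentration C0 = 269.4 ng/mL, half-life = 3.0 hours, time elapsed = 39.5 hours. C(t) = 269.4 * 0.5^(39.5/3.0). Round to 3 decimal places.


Drug concentration decay:
Number of half-lives = t / t_half = 39.5 / 3.0 = 13.166667
Decay factor = 0.5^13.166667 = 0.00010875
C(t) = 269.4 * 0.00010875 = 0.029 ng/mL

0.029


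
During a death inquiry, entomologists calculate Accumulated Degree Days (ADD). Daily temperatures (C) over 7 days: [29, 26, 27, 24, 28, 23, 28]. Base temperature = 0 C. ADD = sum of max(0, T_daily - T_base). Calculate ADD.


Computing ADD day by day:
Day 1: max(0, 29 - 0) = 29
Day 2: max(0, 26 - 0) = 26
Day 3: max(0, 27 - 0) = 27
Day 4: max(0, 24 - 0) = 24
Day 5: max(0, 28 - 0) = 28
Day 6: max(0, 23 - 0) = 23
Day 7: max(0, 28 - 0) = 28
Total ADD = 185

185


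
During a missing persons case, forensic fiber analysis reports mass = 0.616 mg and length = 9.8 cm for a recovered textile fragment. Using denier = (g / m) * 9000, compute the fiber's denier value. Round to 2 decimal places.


Denier calculation:
Mass in grams = 0.616 mg / 1000 = 0.000616 g
Length in meters = 9.8 cm / 100 = 0.098 m
Linear density = mass / length = 0.000616 / 0.098 = 0.00628571 g/m
Denier = (g/m) * 9000 = 0.00628571 * 9000 = 56.57

56.57


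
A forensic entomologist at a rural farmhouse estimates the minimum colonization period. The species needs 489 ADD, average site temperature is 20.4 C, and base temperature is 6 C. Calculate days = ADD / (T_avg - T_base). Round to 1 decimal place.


Insect development time:
Effective temperature = avg_temp - T_base = 20.4 - 6 = 14.4 C
Days = ADD / effective_temp = 489 / 14.4 = 34.0 days

34.0


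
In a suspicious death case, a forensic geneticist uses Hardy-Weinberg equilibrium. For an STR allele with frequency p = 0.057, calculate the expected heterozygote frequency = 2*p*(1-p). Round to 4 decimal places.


Hardy-Weinberg heterozygote frequency:
q = 1 - p = 1 - 0.057 = 0.943
2pq = 2 * 0.057 * 0.943 = 0.1075

0.1075


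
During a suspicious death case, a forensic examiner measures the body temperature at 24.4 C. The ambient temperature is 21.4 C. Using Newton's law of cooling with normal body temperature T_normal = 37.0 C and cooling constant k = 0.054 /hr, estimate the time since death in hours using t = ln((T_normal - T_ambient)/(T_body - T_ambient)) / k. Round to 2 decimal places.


Using Newton's law of cooling:
t = ln((T_normal - T_ambient) / (T_body - T_ambient)) / k
T_normal - T_ambient = 15.6
T_body - T_ambient = 3.0
Ratio = 5.2
ln(ratio) = 1.648659
t = 1.648659 / 0.054 = 30.53 hours

30.53


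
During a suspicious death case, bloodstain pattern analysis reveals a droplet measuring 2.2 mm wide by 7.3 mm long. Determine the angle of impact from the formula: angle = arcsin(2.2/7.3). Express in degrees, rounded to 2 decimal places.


Blood spatter impact angle calculation:
width / length = 2.2 / 7.3 = 0.30137
angle = arcsin(0.30137)
angle = 17.54 degrees

17.54


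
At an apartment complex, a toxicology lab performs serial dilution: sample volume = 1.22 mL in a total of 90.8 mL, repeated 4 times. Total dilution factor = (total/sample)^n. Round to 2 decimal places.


Dilution factor calculation:
Single dilution = V_total / V_sample = 90.8 / 1.22 ≈ 74.42623
Number of dilutions = 4
Total DF = (90.8 / 1.22)^4 (full precision, rounded at the end) = 30683441.66

30683441.66


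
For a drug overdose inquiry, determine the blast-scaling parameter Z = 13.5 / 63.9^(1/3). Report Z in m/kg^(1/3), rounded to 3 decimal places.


Scaled distance calculation:
W^(1/3) = 63.9^(1/3) = 3.997916
Z = R / W^(1/3) = 13.5 / 3.997916
Z = 3.377 m/kg^(1/3)

3.377


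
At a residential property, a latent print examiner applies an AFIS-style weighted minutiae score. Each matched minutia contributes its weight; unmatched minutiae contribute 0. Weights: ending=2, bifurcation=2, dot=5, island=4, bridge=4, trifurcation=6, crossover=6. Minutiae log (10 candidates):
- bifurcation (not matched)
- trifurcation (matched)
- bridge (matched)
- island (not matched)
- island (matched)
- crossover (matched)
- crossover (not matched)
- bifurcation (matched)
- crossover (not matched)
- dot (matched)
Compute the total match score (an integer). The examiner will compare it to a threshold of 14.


Weighted minutiae match score:
  bifurcation: not matched, +0
  trifurcation: matched, +6 (running total 6)
  bridge: matched, +4 (running total 10)
  island: not matched, +0
  island: matched, +4 (running total 14)
  crossover: matched, +6 (running total 20)
  crossover: not matched, +0
  bifurcation: matched, +2 (running total 22)
  crossover: not matched, +0
  dot: matched, +5 (running total 27)
Total score = 27
Threshold = 14; verdict = identification

27


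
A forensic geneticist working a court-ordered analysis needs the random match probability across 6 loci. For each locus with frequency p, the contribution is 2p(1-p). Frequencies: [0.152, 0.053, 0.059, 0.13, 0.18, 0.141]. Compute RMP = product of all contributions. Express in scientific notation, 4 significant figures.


Computing RMP for 6 loci:
Locus 1: 2 * 0.152 * 0.848 = 0.257792
Locus 2: 2 * 0.053 * 0.947 = 0.100382
Locus 3: 2 * 0.059 * 0.941 = 0.111038
Locus 4: 2 * 0.13 * 0.87 = 0.2262
Locus 5: 2 * 0.18 * 0.82 = 0.2952
Locus 6: 2 * 0.141 * 0.859 = 0.242238
RMP = 4.648e-05

4.648e-05


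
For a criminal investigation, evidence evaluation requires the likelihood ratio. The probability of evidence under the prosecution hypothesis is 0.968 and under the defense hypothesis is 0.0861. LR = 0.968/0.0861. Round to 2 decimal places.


Likelihood ratio calculation:
LR = P(E|Hp) / P(E|Hd)
LR = 0.968 / 0.0861
LR = 11.24

11.24


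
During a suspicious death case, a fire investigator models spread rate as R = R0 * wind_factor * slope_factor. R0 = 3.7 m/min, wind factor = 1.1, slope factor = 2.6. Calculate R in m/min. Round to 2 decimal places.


Fire spread rate calculation:
R = R0 * wind_factor * slope_factor
= 3.7 * 1.1 * 2.6
= 4.07 * 2.6
= 10.58 m/min

10.58


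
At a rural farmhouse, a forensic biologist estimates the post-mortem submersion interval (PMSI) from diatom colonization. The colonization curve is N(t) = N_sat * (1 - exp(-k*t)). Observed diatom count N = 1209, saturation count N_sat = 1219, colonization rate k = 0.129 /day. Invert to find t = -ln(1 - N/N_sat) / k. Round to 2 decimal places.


PMSI from diatom colonization curve:
N / N_sat = 1209 / 1219 = 0.991797
1 - N/N_sat = 0.008203
ln(1 - N/N_sat) = -4.803255
t = -ln(1 - N/N_sat) / k = -(-4.803255) / 0.129 = 37.23 days

37.23


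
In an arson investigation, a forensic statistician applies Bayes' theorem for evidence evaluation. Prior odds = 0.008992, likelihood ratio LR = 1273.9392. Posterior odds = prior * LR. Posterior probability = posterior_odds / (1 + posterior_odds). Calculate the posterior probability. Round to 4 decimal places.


Bayesian evidence evaluation:
Posterior odds = prior_odds * LR = 0.008992 * 1273.9392 = 11.45526
Posterior probability = posterior_odds / (1 + posterior_odds)
= 11.45526 / (1 + 11.45526)
= 11.45526 / 12.45526
= 0.9197

0.9197


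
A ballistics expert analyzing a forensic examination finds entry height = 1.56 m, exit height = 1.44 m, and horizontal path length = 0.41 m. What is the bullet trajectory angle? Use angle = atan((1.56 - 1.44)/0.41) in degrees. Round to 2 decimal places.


Bullet trajectory angle:
Height difference = 1.56 - 1.44 = 0.12 m
angle = atan(0.12 / 0.41)
angle = atan(0.292683)
angle = 16.31 degrees

16.31


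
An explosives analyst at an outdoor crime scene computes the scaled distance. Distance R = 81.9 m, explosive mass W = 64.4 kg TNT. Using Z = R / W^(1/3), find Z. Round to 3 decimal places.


Scaled distance calculation:
W^(1/3) = 64.4^(1/3) = 4.008316
Z = R / W^(1/3) = 81.9 / 4.008316
Z = 20.433 m/kg^(1/3)

20.433


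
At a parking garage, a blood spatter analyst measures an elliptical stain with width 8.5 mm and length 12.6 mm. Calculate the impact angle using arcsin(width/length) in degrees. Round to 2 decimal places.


Blood spatter impact angle calculation:
width / length = 8.5 / 12.6 = 0.674603
angle = arcsin(0.674603)
angle = 42.42 degrees

42.42


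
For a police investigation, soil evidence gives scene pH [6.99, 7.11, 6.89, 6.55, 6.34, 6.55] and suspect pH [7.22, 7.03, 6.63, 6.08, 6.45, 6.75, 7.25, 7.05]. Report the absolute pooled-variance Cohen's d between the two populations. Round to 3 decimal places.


Pooled-variance Cohen's d for soil pH comparison:
Scene mean = 40.43 / 6 = 6.738333
Suspect mean = 54.46 / 8 = 6.8075
Scene sample variance s_s^2 = 0.090817
Suspect sample variance s_c^2 = 0.166593
Pooled variance = ((n_s-1)*s_s^2 + (n_c-1)*s_c^2) / (n_s + n_c - 2) = 0.135019
Pooled SD = sqrt(0.135019) = 0.367449
Mean difference = -0.069167
|d| = |-0.069167| / 0.367449 = 0.188

0.188


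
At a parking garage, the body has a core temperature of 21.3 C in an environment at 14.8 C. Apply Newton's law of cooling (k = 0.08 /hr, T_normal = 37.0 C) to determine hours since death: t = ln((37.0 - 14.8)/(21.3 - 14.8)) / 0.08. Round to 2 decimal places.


Using Newton's law of cooling:
t = ln((T_normal - T_ambient) / (T_body - T_ambient)) / k
T_normal - T_ambient = 22.2
T_body - T_ambient = 6.5
Ratio = 3.415385
ln(ratio) = 1.22829
t = 1.22829 / 0.08 = 15.35 hours

15.35


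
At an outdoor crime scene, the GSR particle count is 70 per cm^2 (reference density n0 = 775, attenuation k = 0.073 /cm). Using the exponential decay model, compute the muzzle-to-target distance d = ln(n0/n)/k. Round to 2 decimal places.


GSR distance calculation:
n0/n = 775 / 70 = 11.071429
ln(n0/n) = 2.404368
d = 2.404368 / 0.073 = 32.94 cm

32.94


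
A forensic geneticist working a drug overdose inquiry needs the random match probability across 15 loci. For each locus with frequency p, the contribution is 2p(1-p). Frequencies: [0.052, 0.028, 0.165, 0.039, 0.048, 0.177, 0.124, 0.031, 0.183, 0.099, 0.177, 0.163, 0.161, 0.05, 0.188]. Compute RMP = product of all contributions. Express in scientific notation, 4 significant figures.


Computing RMP for 15 loci:
Locus 1: 2 * 0.052 * 0.948 = 0.098592
Locus 2: 2 * 0.028 * 0.972 = 0.054432
Locus 3: 2 * 0.165 * 0.835 = 0.27555
Locus 4: 2 * 0.039 * 0.961 = 0.074958
Locus 5: 2 * 0.048 * 0.952 = 0.091392
Locus 6: 2 * 0.177 * 0.823 = 0.291342
Locus 7: 2 * 0.124 * 0.876 = 0.217248
Locus 8: 2 * 0.031 * 0.969 = 0.060078
Locus 9: 2 * 0.183 * 0.817 = 0.299022
Locus 10: 2 * 0.099 * 0.901 = 0.178398
Locus 11: 2 * 0.177 * 0.823 = 0.291342
Locus 12: 2 * 0.163 * 0.837 = 0.272862
Locus 13: 2 * 0.161 * 0.839 = 0.270158
Locus 14: 2 * 0.05 * 0.95 = 0.095
Locus 15: 2 * 0.188 * 0.812 = 0.305312
RMP = 1.280e-12

1.280e-12


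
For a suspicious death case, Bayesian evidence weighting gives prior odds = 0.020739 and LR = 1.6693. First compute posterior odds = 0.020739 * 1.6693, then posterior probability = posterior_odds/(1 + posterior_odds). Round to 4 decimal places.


Bayesian evidence evaluation:
Posterior odds = prior_odds * LR = 0.020739 * 1.6693 = 0.03461961
Posterior probability = posterior_odds / (1 + posterior_odds)
= 0.03461961 / (1 + 0.03461961)
= 0.03461961 / 1.03461961
= 0.0335

0.0335


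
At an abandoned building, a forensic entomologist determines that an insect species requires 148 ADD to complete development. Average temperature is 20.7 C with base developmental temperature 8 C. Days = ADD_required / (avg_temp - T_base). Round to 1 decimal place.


Insect development time:
Effective temperature = avg_temp - T_base = 20.7 - 8 = 12.7 C
Days = ADD / effective_temp = 148 / 12.7 = 11.7 days

11.7


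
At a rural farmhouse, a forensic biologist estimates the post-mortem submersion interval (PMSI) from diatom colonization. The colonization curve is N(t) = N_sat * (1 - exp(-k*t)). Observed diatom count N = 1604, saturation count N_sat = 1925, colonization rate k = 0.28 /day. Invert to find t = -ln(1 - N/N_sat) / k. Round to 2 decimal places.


PMSI from diatom colonization curve:
N / N_sat = 1604 / 1925 = 0.833247
1 - N/N_sat = 0.166753
ln(1 - N/N_sat) = -1.791242
t = -ln(1 - N/N_sat) / k = -(-1.791242) / 0.28 = 6.40 days

6.40


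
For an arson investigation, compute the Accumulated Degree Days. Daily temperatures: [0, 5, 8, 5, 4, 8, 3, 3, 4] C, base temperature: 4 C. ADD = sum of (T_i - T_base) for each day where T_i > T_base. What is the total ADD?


Computing ADD day by day:
Day 1: max(0, 0 - 4) = 0
Day 2: max(0, 5 - 4) = 1
Day 3: max(0, 8 - 4) = 4
Day 4: max(0, 5 - 4) = 1
Day 5: max(0, 4 - 4) = 0
Day 6: max(0, 8 - 4) = 4
Day 7: max(0, 3 - 4) = 0
Day 8: max(0, 3 - 4) = 0
Day 9: max(0, 4 - 4) = 0
Total ADD = 10

10


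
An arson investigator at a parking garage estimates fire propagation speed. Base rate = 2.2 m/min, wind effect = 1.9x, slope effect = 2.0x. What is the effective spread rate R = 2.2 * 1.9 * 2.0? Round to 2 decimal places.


Fire spread rate calculation:
R = R0 * wind_factor * slope_factor
= 2.2 * 1.9 * 2.0
= 4.18 * 2.0
= 8.36 m/min

8.36


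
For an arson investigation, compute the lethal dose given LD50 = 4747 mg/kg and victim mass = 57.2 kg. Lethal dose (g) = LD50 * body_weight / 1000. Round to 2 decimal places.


Lethal dose calculation:
Lethal dose = LD50 * body_weight / 1000
= 4747 * 57.2 / 1000
= 271528.4 / 1000
= 271.53 g

271.53


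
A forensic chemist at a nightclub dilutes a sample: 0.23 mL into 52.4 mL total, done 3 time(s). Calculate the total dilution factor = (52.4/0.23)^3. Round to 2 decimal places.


Dilution factor calculation:
Single dilution = V_total / V_sample = 52.4 / 0.23 ≈ 227.826087
Number of dilutions = 3
Total DF = (52.4 / 0.23)^3 (full precision, rounded at the end) = 11825250.60

11825250.60


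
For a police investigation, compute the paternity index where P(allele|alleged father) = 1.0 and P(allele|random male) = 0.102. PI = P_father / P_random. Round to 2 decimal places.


Paternity Index calculation:
PI = P(allele|father) / P(allele|random)
PI = 1.0 / 0.102
PI = 9.80

9.80


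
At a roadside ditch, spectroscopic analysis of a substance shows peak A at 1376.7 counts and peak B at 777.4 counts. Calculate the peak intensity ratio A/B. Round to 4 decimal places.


Spectral peak ratio:
Peak A = 1376.7 counts
Peak B = 777.4 counts
Ratio = 1376.7 / 777.4 = 1.7709

1.7709


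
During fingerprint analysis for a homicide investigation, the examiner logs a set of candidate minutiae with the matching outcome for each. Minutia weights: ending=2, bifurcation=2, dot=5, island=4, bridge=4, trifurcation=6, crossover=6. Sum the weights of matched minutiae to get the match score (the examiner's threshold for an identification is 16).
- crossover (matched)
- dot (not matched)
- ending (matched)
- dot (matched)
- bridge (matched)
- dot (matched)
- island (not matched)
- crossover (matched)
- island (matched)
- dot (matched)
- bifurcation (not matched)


Weighted minutiae match score:
  crossover: matched, +6 (running total 6)
  dot: not matched, +0
  ending: matched, +2 (running total 8)
  dot: matched, +5 (running total 13)
  bridge: matched, +4 (running total 17)
  dot: matched, +5 (running total 22)
  island: not matched, +0
  crossover: matched, +6 (running total 28)
  island: matched, +4 (running total 32)
  dot: matched, +5 (running total 37)
  bifurcation: not matched, +0
Total score = 37
Threshold = 16; verdict = identification

37


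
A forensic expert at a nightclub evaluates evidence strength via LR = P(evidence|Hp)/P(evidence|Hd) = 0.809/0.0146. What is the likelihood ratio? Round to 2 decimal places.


Likelihood ratio calculation:
LR = P(E|Hp) / P(E|Hd)
LR = 0.809 / 0.0146
LR = 55.41

55.41


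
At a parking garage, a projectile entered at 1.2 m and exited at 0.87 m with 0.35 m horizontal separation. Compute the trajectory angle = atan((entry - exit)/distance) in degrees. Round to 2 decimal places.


Bullet trajectory angle:
Height difference = 1.2 - 0.87 = 0.33 m
angle = atan(0.33 / 0.35)
angle = atan(0.942857)
angle = 43.32 degrees

43.32


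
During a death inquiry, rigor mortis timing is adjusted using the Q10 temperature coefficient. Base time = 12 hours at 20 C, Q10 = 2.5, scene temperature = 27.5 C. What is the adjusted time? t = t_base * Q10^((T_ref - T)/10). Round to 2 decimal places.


Rigor mortis time adjustment:
Exponent = (T_ref - T_actual) / 10 = (20 - 27.5) / 10 = -0.75
Q10 factor = 2.5^-0.75 = 0.50297
t_adjusted = 12 * 0.50297 = 6.04 hours

6.04


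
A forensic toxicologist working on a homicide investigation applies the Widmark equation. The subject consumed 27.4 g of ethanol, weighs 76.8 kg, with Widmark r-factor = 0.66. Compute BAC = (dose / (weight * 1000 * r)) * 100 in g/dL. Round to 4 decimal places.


Applying the Widmark formula:
BAC = (dose_g / (body_wt * 1000 * r)) * 100
Denominator = 76.8 * 1000 * 0.66 = 50688
BAC = (27.4 / 50688) * 100
BAC = 0.0541 g/dL

0.0541


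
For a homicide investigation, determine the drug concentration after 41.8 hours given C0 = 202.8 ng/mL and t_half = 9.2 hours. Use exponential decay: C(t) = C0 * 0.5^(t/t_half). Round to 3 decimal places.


Drug concentration decay:
Number of half-lives = t / t_half = 41.8 / 9.2 = 4.543478
Decay factor = 0.5^4.543478 = 0.04288218
C(t) = 202.8 * 0.04288218 = 8.697 ng/mL

8.697


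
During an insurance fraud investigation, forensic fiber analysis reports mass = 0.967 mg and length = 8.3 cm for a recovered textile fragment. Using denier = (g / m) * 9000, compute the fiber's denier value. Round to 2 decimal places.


Denier calculation:
Mass in grams = 0.967 mg / 1000 = 0.000967 g
Length in meters = 8.3 cm / 100 = 0.083 m
Linear density = mass / length = 0.000967 / 0.083 = 0.0116506 g/m
Denier = (g/m) * 9000 = 0.0116506 * 9000 = 104.86

104.86


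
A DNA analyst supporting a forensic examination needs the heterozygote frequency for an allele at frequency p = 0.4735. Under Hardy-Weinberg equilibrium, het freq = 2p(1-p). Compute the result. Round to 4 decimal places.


Hardy-Weinberg heterozygote frequency:
q = 1 - p = 1 - 0.4735 = 0.5265
2pq = 2 * 0.4735 * 0.5265 = 0.4986

0.4986


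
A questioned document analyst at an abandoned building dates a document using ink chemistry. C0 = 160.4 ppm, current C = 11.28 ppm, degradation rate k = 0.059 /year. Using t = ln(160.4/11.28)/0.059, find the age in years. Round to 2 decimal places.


Document age estimation:
C0/C = 160.4 / 11.28 = 14.219858
ln(C0/C) = 2.654639
t = 2.654639 / 0.059 = 44.99 years

44.99


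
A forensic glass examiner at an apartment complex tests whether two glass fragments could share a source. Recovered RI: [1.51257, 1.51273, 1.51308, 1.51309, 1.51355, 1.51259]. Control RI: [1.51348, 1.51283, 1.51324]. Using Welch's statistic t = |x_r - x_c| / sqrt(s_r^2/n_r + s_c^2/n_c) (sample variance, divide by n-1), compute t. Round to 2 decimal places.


Welch's t-criterion for glass RI comparison:
Recovered mean = sum / n_r = 9.07761 / 6 = 1.512935
Control mean = sum / n_c = 4.53955 / 3 = 1.5131833
Recovered sample variance s_r^2 = 1.4351e-07
Control sample variance s_c^2 = 1.08033e-07
Welch SE (unpooled) = sqrt(s_r^2/n_r + s_c^2/n_c) = sqrt(2.39183e-08 + 3.60111e-08) = sqrt(5.99294e-08) = 0.000244805
|mean_r - mean_c| = 0.000248333
t = 0.000248333 / 0.000244805 = 1.01

1.01


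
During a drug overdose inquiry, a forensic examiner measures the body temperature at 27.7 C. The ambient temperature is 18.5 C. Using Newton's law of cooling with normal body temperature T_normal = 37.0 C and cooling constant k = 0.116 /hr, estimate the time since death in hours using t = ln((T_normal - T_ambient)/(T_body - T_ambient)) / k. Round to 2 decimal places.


Using Newton's law of cooling:
t = ln((T_normal - T_ambient) / (T_body - T_ambient)) / k
T_normal - T_ambient = 18.5
T_body - T_ambient = 9.2
Ratio = 2.01087
ln(ratio) = 0.698567
t = 0.698567 / 0.116 = 6.02 hours

6.02


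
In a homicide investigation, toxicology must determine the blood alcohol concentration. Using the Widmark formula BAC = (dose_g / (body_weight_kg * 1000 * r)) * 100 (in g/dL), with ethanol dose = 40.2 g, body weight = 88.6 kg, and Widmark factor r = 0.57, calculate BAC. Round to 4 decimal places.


Applying the Widmark formula:
BAC = (dose_g / (body_wt * 1000 * r)) * 100
Denominator = 88.6 * 1000 * 0.57 = 50502
BAC = (40.2 / 50502) * 100
BAC = 0.0796 g/dL

0.0796


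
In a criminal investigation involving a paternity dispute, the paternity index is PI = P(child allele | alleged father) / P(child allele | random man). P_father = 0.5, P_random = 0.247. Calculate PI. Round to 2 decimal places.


Paternity Index calculation:
PI = P(allele|father) / P(allele|random)
PI = 0.5 / 0.247
PI = 2.02

2.02


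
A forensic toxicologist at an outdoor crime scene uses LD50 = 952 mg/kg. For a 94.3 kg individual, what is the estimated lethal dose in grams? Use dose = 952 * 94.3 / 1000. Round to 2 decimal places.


Lethal dose calculation:
Lethal dose = LD50 * body_weight / 1000
= 952 * 94.3 / 1000
= 89773.6 / 1000
= 89.77 g

89.77


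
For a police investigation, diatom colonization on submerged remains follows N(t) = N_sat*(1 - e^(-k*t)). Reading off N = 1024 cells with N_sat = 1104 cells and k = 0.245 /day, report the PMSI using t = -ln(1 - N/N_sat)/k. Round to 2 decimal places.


PMSI from diatom colonization curve:
N / N_sat = 1024 / 1104 = 0.927536
1 - N/N_sat = 0.072464
ln(1 - N/N_sat) = -2.624665
t = -ln(1 - N/N_sat) / k = -(-2.624665) / 0.245 = 10.71 days

10.71


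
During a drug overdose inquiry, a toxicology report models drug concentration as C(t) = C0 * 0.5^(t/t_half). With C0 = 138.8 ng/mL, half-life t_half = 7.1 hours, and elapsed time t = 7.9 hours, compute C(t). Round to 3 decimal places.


Drug concentration decay:
Number of half-lives = t / t_half = 7.9 / 7.1 = 1.112676
Decay factor = 0.5^1.112676 = 0.46243548
C(t) = 138.8 * 0.46243548 = 64.186 ng/mL

64.186


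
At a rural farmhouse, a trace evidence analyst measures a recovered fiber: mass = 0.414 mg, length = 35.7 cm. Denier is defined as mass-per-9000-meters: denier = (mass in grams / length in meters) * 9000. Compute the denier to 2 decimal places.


Denier calculation:
Mass in grams = 0.414 mg / 1000 = 0.000414 g
Length in meters = 35.7 cm / 100 = 0.357 m
Linear density = mass / length = 0.000414 / 0.357 = 0.00115966 g/m
Denier = (g/m) * 9000 = 0.00115966 * 9000 = 10.44

10.44


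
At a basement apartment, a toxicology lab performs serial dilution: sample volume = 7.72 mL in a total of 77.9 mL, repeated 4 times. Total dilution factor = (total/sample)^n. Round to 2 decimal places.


Dilution factor calculation:
Single dilution = V_total / V_sample = 77.9 / 7.72 ≈ 10.090674
Number of dilutions = 4
Total DF = (77.9 / 7.72)^4 (full precision, rounded at the end) = 10367.66

10367.66


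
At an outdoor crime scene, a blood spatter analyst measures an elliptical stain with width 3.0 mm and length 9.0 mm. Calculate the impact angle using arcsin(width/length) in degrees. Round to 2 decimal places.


Blood spatter impact angle calculation:
width / length = 3.0 / 9.0 = 0.333333
angle = arcsin(0.333333)
angle = 19.47 degrees

19.47


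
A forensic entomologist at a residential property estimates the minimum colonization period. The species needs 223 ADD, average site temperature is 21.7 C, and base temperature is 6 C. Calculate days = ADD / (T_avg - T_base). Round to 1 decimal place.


Insect development time:
Effective temperature = avg_temp - T_base = 21.7 - 6 = 15.7 C
Days = ADD / effective_temp = 223 / 15.7 = 14.2 days

14.2


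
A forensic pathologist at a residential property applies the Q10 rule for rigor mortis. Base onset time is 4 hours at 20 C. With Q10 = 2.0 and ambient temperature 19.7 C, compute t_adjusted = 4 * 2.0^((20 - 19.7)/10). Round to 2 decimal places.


Rigor mortis time adjustment:
Exponent = (T_ref - T_actual) / 10 = (20 - 19.7) / 10 = 0.03
Q10 factor = 2.0^0.03 = 1.02101
t_adjusted = 4 * 1.02101 = 4.08 hours

4.08


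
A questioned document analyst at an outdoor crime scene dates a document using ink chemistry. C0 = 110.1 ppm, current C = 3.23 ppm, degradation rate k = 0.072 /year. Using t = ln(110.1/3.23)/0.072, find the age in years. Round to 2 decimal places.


Document age estimation:
C0/C = 110.1 / 3.23 = 34.086687
ln(C0/C) = 3.528907
t = 3.528907 / 0.072 = 49.01 years

49.01


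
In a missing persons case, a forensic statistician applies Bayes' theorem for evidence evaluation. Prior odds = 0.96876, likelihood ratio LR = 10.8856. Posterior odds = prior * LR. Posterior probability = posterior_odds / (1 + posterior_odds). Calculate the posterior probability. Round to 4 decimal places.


Bayesian evidence evaluation:
Posterior odds = prior_odds * LR = 0.96876 * 10.8856 = 10.54553
Posterior probability = posterior_odds / (1 + posterior_odds)
= 10.54553 / (1 + 10.54553)
= 10.54553 / 11.54553
= 0.9134

0.9134


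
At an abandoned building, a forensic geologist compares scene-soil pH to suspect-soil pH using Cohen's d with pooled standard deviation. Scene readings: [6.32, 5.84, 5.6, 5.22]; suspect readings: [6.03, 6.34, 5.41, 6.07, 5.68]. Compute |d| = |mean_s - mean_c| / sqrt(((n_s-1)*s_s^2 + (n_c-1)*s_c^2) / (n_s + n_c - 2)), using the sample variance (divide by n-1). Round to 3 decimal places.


Pooled-variance Cohen's d for soil pH comparison:
Scene mean = 22.98 / 4 = 5.745
Suspect mean = 29.53 / 5 = 5.906
Scene sample variance s_s^2 = 0.2121
Suspect sample variance s_c^2 = 0.13193
Pooled variance = ((n_s-1)*s_s^2 + (n_c-1)*s_c^2) / (n_s + n_c - 2) = 0.166289
Pooled SD = sqrt(0.166289) = 0.407785
Mean difference = -0.161
|d| = |-0.161| / 0.407785 = 0.395

0.395


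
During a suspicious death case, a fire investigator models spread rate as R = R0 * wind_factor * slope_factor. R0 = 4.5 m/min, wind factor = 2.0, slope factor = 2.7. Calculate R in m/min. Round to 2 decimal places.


Fire spread rate calculation:
R = R0 * wind_factor * slope_factor
= 4.5 * 2.0 * 2.7
= 9 * 2.7
= 24.30 m/min

24.30


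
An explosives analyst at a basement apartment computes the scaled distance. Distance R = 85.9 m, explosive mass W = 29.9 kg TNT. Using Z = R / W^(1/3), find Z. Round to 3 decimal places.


Scaled distance calculation:
W^(1/3) = 29.9^(1/3) = 3.103776
Z = R / W^(1/3) = 85.9 / 3.103776
Z = 27.676 m/kg^(1/3)

27.676
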